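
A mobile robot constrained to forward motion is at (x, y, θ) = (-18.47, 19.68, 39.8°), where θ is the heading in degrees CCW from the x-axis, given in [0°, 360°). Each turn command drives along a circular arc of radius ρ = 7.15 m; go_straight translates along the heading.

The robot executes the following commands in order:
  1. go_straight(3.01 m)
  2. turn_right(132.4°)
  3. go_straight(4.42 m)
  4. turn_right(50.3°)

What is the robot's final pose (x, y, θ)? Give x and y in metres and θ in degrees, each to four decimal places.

(-7.4682, 5.9953, 217.1000°)

set_pose: (x, y, θ) = (-18.4700, 19.6800, 39.8000°), ρ = 7.15
go_straight(3.01): x += 3.01·cos θ, y += 3.01·sin θ → (-16.1575, 21.6067, 39.8000°)
turn_right(132.4°): centre at ρ to the right, rotate −132.4° → (-4.4380, 15.7892, -92.6000° ≡ 267.4000°)
go_straight(4.42): x += 4.42·cos θ, y += 4.42·sin θ → (-4.6385, 11.3737, 267.4000°)
turn_right(50.3°): centre at ρ to the right, rotate −50.3° → (-7.4682, 5.9953, 217.1000°)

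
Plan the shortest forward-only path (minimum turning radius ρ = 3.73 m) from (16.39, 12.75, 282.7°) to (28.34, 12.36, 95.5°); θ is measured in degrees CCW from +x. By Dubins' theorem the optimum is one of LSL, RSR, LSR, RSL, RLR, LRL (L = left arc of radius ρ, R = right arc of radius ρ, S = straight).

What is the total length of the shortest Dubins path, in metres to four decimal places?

16.1077 m

Let ψ = atan2(Δy, Δx) = atan2(-0.39, 11.95) = -1.8692° be the start→goal bearing.
Normalize: d = |goal − start| / ρ = 11.956362/3.73 = 3.205459, α = (θ_start − ψ) mod 360° = 284.5692° = 4.966670 rad, β = (θ_goal − ψ) mod 360° = 97.3692° = 1.699414 rad.
Common terms: sin α = -0.967844, cos α = 0.251550, sin β = 0.991740, cos β = -0.128263, cos(α−β) = -0.992115, d² = 10.274968. Work in radians in the unit-radius frame; every candidate has L = ρ·(t + p + q).
LSL: p² = 2 + d² − 2cos(α−β) + 2d(sin α − sin β) = 1.696461; p = √p² = 1.302483; φ = atan2(cos β − cos α, d + sin α − sin β) = -0.295906 rad; t = (φ − α) mod 2π = 1.020609 rad, q = (β − φ) mod 2π = 1.995320 rad → L = 3.73·(1.020609 + 1.302483 + 1.995320) = 3.73·4.318412 = 16.107676 m
RSR: p² = 2 + d² − 2cos(α−β) + 2d(sin β − sin α) = 26.821933; p = √p² = 5.178990; φ = atan2(cos α − cos β, d − sin α + sin β) = 0.073403 rad; t = (α − φ) mod 2π = 4.893267 rad, q = (φ − β) mod 2π = 4.657175 rad → L = 3.73·(4.893267 + 5.178990 + 4.657175) = 3.73·14.729431 = 54.940779 m
LSR: p² = d² − 2 + 2cos(α−β) + 2d(sin α + sin β) = 6.443933; p = √p² = 2.538490; φ = atan2(−cos α − cos β, d + sin α + sin β) − atan2(−2, p) = 0.629142 rad; t = (φ − α) mod 2π = 1.945657 rad, q = (φ − β) mod 2π = 5.212914 rad → L = 3.73·(1.945657 + 2.538490 + 5.212914) = 3.73·9.697061 = 36.170039 m
RSL: p² = d² − 2 + 2cos(α−β) − 2d(sin α + sin β) = 6.137544; p = √p² = 2.477407; φ = atan2(cos α + cos β, d − sin α − sin β) − atan2(2, p) = -0.640443 rad; t = (α − φ) mod 2π = 5.607113 rad, q = (β − φ) mod 2π = 2.339857 rad → L = 3.73·(5.607113 + 2.477407 + 2.339857) = 3.73·10.424376 = 38.882924 m
RLR: c = (6 − d² + 2cos(α−β) + 2d(sin α − sin β))/8 = -2.352742, |c| > 1 → infeasible
LRL: c = (6 − d² + 2cos(α−β) − 2d(sin α − sin β))/8 = 0.787942; p = 2π − arccos c = 5.619849 rad; φ = atan2(cos β − cos α, d + sin α − sin β) = -0.295906 rad; t = (φ − α + p/2) mod 2π = 3.830533 rad, q = (β − α − t + p) mod 2π = 4.805245 rad → L = 3.73·(3.830533 + 5.619849 + 4.805245) = 3.73·14.255627 = 53.173489 m
Shortest: LSL with L = 16.107676 m ≈ 16.1077 m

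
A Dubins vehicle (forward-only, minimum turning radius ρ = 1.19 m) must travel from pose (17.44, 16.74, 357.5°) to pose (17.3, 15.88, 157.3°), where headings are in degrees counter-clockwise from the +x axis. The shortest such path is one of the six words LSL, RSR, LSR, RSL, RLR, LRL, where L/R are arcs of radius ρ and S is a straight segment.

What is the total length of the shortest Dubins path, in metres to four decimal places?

7.2685 m

Let ψ = atan2(Δy, Δx) = atan2(-0.86, -0.14) = -99.2461° be the start→goal bearing.
Normalize: d = |goal − start| / ρ = 0.871321/1.19 = 0.732202, α = (θ_start − ψ) mod 360° = 96.7461° = 1.688538 rad, β = (θ_goal − ψ) mod 360° = 256.5461° = 4.477574 rad.
Common terms: sin α = 0.993076, cos α = -0.117470, sin β = -0.972557, cos β = -0.232663, cos(α−β) = -0.938493, d² = 0.536120. Work in radians in the unit-radius frame; every candidate has L = ρ·(t + p + q).
LSL: p² = 2 + d² − 2cos(α−β) + 2d(sin α − sin β) = 7.291590; p = √p² = 2.700294; φ = atan2(cos β − cos α, d + sin α − sin β) = -0.042672 rad; t = (φ − α) mod 2π = 4.551975 rad, q = (β − φ) mod 2π = 4.520247 rad → L = 1.19·(4.551975 + 2.700294 + 4.520247) = 1.19·11.772516 = 14.009294 m
RSR: p² = 2 + d² − 2cos(α−β) + 2d(sin β − sin α) = 1.534623; p = √p² = 1.238799; φ = atan2(cos α − cos β, d − sin α + sin β) = 3.048471 rad; t = (α − φ) mod 2π = 4.923253 rad, q = (φ − β) mod 2π = 4.854082 rad → L = 1.19·(4.923253 + 1.238799 + 4.854082) = 1.19·11.016133 = 13.109199 m
LSR: p² = d² − 2 + 2cos(α−β) + 2d(sin α + sin β) = -3.310818 < 0 → infeasible
RSL: p² = d² − 2 + 2cos(α−β) − 2d(sin α + sin β) = -3.370914 < 0 → infeasible
RLR: c = (6 − d² + 2cos(α−β) + 2d(sin α − sin β))/8 = 0.808172; p = 2π − arccos c = 5.653431 rad; φ = atan2(cos α − cos β, d − sin α + sin β) = 3.048471 rad; t = (α − φ + p/2) mod 2π = 1.466783 rad, q = (α − β − t + p) mod 2π = 1.397612 rad → L = 1.19·(1.466783 + 5.653431 + 1.397612) = 1.19·8.517826 = 10.136212 m
LRL: c = (6 − d² + 2cos(α−β) − 2d(sin α − sin β))/8 = 0.088551; p = 2π − arccos c = 4.801056 rad; φ = atan2(cos β − cos α, d + sin α − sin β) = -0.042672 rad; t = (φ − α + p/2) mod 2π = 0.669318 rad, q = (β − α − t + p) mod 2π = 0.637589 rad → L = 1.19·(0.669318 + 4.801056 + 0.637589) = 1.19·6.107964 = 7.268477 m
Shortest: LRL with L = 7.268477 m ≈ 7.2685 m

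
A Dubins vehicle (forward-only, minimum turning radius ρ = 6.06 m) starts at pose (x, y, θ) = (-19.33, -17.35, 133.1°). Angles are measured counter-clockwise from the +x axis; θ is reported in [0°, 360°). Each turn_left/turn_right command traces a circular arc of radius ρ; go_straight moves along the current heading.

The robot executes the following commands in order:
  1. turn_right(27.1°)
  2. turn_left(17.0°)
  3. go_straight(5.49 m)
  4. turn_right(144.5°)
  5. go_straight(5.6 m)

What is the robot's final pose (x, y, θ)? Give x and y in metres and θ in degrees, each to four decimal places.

(-11.9498, -1.7588, 338.5000°)

set_pose: (x, y, θ) = (-19.3300, -17.3500, 133.1000°), ρ = 6.06
turn_right(27.1°): centre at ρ to the right, rotate −27.1° → (-20.7305, -14.8797, 106.0000°)
turn_left(17.0°): centre at ρ to the left, rotate +17.0° → (-21.4734, -13.2496, 123.0000°)
go_straight(5.49): x += 5.49·cos θ, y += 5.49·sin θ → (-24.4634, -8.6453, 123.0000°)
turn_right(144.5°): centre at ρ to the right, rotate −144.5° → (-17.1601, 0.2936, -21.5000° ≡ 338.5000°)
go_straight(5.6): x += 5.6·cos θ, y += 5.6·sin θ → (-11.9498, -1.7588, 338.5000°)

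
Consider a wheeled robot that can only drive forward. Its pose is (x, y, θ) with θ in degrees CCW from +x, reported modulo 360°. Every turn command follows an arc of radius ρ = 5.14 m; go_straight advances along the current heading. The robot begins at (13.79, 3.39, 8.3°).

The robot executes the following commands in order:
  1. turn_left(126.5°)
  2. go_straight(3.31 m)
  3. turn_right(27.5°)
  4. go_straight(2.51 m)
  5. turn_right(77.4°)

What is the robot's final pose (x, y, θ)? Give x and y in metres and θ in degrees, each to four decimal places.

(14.7014, 24.9208, 29.9000°)

set_pose: (x, y, θ) = (13.7900, 3.3900, 8.3000°), ρ = 5.14
turn_left(126.5°): centre at ρ to the left, rotate +126.5° → (16.6952, 12.0980, 134.8000°)
go_straight(3.31): x += 3.31·cos θ, y += 3.31·sin θ → (14.3629, 14.4467, 134.8000°)
turn_right(27.5°): centre at ρ to the right, rotate −27.5° → (13.1026, 16.5400, 107.3000°)
go_straight(2.51): x += 2.51·cos θ, y += 2.51·sin θ → (12.3562, 18.9364, 107.3000°)
turn_right(77.4°): centre at ρ to the right, rotate −77.4° → (14.7014, 24.9208, 29.9000°)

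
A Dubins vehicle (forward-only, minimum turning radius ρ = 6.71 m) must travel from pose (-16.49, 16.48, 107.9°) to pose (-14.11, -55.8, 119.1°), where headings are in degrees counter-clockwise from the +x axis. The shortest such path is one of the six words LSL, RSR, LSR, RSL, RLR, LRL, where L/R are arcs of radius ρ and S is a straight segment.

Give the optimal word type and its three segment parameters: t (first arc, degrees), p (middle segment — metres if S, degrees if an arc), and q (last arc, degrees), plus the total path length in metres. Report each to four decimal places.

Let ψ = atan2(Δy, Δx) = atan2(-72.28, 2.38) = -88.1141° be the start→goal bearing.
Normalize: d = |goal − start| / ρ = 72.319173/6.71 = 10.777820, α = (θ_start − ψ) mod 360° = 196.0141° = 3.421091 rad, β = (θ_goal − ψ) mod 360° = 207.2141° = 3.616568 rad.
Common terms: sin α = -0.275873, cos α = -0.961194, sin β = -0.457316, cos β = -0.889304, cos(α−β) = 0.980955, d² = 116.161407. Work in radians in the unit-radius frame; every candidate has L = ρ·(t + p + q).
LSL: p² = 2 + d² − 2cos(α−β) + 2d(sin α − sin β) = 120.110615; p = √p² = 10.959499; φ = atan2(cos β − cos α, d + sin α − sin β) = 0.006560 rad; t = (φ − α) mod 2π = 2.868654 rad, q = (β − φ) mod 2π = 3.610008 rad → L = 6.71·(2.868654 + 10.959499 + 3.610008) = 6.71·17.438161 = 117.010060 m
RSR: p² = 2 + d² − 2cos(α−β) + 2d(sin β − sin α) = 112.288378; p = √p² = 10.596621; φ = atan2(cos α − cos β, d − sin α + sin β) = -0.006784 rad; t = (α − φ) mod 2π = 3.427875 rad, q = (φ − β) mod 2π = 2.659833 rad → L = 6.71·(3.427875 + 10.596621 + 2.659833) = 6.71·16.684330 = 111.951851 m
LSR: p² = d² − 2 + 2cos(α−β) + 2d(sin α + sin β) = 100.318940; p = √p² = 10.015934; φ = atan2(−cos α − cos β, d + sin α + sin β) − atan2(−2, p) = 0.379274 rad; t = (φ − α) mod 2π = 3.241369 rad, q = (φ − β) mod 2π = 3.045892 rad → L = 6.71·(3.241369 + 10.015934 + 3.045892) = 6.71·16.303195 = 109.394438 m
RSL: p² = d² − 2 + 2cos(α−β) − 2d(sin α + sin β) = 131.927694; p = √p² = 11.485978; φ = atan2(cos α + cos β, d − sin α − sin β) − atan2(2, p) = -0.331792 rad; t = (α − φ) mod 2π = 3.752883 rad, q = (β − φ) mod 2π = 3.948360 rad → L = 6.71·(3.752883 + 11.485978 + 3.948360) = 6.71·19.187221 = 128.746254 m
RLR: c = (6 − d² + 2cos(α−β) + 2d(sin α − sin β))/8 = -13.036047, |c| > 1 → infeasible
LRL: c = (6 − d² + 2cos(α−β) − 2d(sin α − sin β))/8 = -14.013827, |c| > 1 → infeasible
Shortest: LSR with L = 109.394438 m ≈ 109.3944 m
Convert LSR to answer units (arcs ×180/π): t = 3.241369·180/π = 185.7167°, p = ρ·p = 6.71·10.015934 = 67.2069 m, q = 3.045892·180/π = 174.5167°, L = 109.3944 m.

LSR: t = 185.7167°, p = 67.2069 m, q = 174.5167°, L = 109.3944 m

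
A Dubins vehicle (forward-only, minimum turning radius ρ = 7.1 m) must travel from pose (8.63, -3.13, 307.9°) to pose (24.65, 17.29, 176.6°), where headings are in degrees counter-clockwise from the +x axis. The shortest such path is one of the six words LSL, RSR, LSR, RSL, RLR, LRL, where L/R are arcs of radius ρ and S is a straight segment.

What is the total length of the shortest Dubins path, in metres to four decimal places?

Let ψ = atan2(Δy, Δx) = atan2(20.42, 16.02) = 51.8849° be the start→goal bearing.
Normalize: d = |goal − start| / ρ = 25.954129/7.1 = 3.655511, α = (θ_start − ψ) mod 360° = 256.0151° = 4.468306 rad, β = (θ_goal − ψ) mod 360° = 124.7151° = 2.176689 rad.
Common terms: sin α = -0.970359, cos α = -0.241667, sin β = 0.821994, cos β = -0.569496, cos(α−β) = -0.660002, d² = 13.362761. Work in radians in the unit-radius frame; every candidate has L = ρ·(t + p + q).
LSL: p² = 2 + d² − 2cos(α−β) + 2d(sin α − sin β) = 3.578828; p = √p² = 1.891779; φ = atan2(cos β − cos α, d + sin α − sin β) = -0.174171 rad; t = (φ − α) mod 2π = 1.640709 rad, q = (β − φ) mod 2π = 2.350859 rad → L = 7.1·(1.640709 + 1.891779 + 2.350859) = 7.1·5.883347 = 41.771764 m
RSR: p² = 2 + d² − 2cos(α−β) + 2d(sin β − sin α) = 29.786702; p = √p² = 5.457719; φ = atan2(cos α − cos β, d − sin α + sin β) = 0.060103 rad; t = (α − φ) mod 2π = 4.408203 rad, q = (φ − β) mod 2π = 4.166600 rad → L = 7.1·(4.408203 + 5.457719 + 4.166600) = 7.1·14.032522 = 99.630907 m
LSR: p² = d² − 2 + 2cos(α−β) + 2d(sin α + sin β) = 8.958058; p = √p² = 2.993001; φ = atan2(−cos α − cos β, d + sin α + sin β) − atan2(−2, p) = 0.816373 rad; t = (φ − α) mod 2π = 2.631252 rad, q = (φ − β) mod 2π = 4.922870 rad → L = 7.1·(2.631252 + 2.993001 + 4.922870) = 7.1·10.547123 = 74.884575 m
RSL: p² = d² − 2 + 2cos(α−β) − 2d(sin α + sin β) = 11.127458; p = √p² = 3.335784; φ = atan2(cos α + cos β, d − sin α − sin β) − atan2(2, p) = -0.750195 rad; t = (α − φ) mod 2π = 5.218500 rad, q = (β − φ) mod 2π = 2.926883 rad → L = 7.1·(5.218500 + 3.335784 + 2.926883) = 7.1·11.481168 = 81.516294 m
RLR: c = (6 − d² + 2cos(α−β) + 2d(sin α − sin β))/8 = -2.723338, |c| > 1 → infeasible
LRL: c = (6 − d² + 2cos(α−β) − 2d(sin α − sin β))/8 = 0.552647; p = 2π − arccos c = 5.297925 rad; φ = atan2(cos β − cos α, d + sin α − sin β) = -0.174171 rad; t = (φ − α + p/2) mod 2π = 4.289671 rad, q = (β − α − t + p) mod 2π = 4.999822 rad → L = 7.1·(4.289671 + 5.297925 + 4.999822) = 7.1·14.587419 = 103.570674 m
Shortest: LSL with L = 41.771764 m ≈ 41.7718 m

41.7718 m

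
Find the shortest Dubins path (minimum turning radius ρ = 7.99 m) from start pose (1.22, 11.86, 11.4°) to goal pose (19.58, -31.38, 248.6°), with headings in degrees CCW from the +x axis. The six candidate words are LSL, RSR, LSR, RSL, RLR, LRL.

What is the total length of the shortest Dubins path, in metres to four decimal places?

Let ψ = atan2(Δy, Δx) = atan2(-43.24, 18.36) = -66.9936° be the start→goal bearing.
Normalize: d = |goal − start| / ρ = 46.976454/7.99 = 5.879406, α = (θ_start − ψ) mod 360° = 78.3936° = 1.368226 rad, β = (θ_goal − ψ) mod 360° = 315.5936° = 5.508147 rad.
Common terms: sin α = 0.979553, cos α = 0.201188, sin β = -0.699743, cos β = 0.714394, cos(α−β) = -0.541708, d² = 34.567415. Work in radians in the unit-radius frame; every candidate has L = ρ·(t + p + q).
LSL: p² = 2 + d² − 2cos(α−β) + 2d(sin α − sin β) = 57.397357; p = √p² = 7.576104; φ = atan2(cos β − cos α, d + sin α − sin β) = 0.067792 rad; t = (φ − α) mod 2π = 4.982751 rad, q = (β − φ) mod 2π = 5.440355 rad → L = 7.99·(4.982751 + 7.576104 + 5.440355) = 7.99·17.999211 = 143.813693 m
RSR: p² = 2 + d² − 2cos(α−β) + 2d(sin β − sin α) = 17.904305; p = √p² = 4.231348; φ = atan2(cos α − cos β, d − sin α + sin β) = -0.121586 rad; t = (α − φ) mod 2π = 1.489812 rad, q = (φ − β) mod 2π = 0.653452 rad → L = 7.99·(1.489812 + 4.231348 + 0.653452) = 7.99·6.374612 = 50.933152 m
LSR: p² = d² − 2 + 2cos(α−β) + 2d(sin α + sin β) = 34.774225; p = √p² = 5.896967; φ = atan2(−cos α − cos β, d + sin α + sin β) − atan2(−2, p) = 0.179411 rad; t = (φ − α) mod 2π = 5.094370 rad, q = (φ − β) mod 2π = 0.954449 rad → L = 7.99·(5.094370 + 5.896967 + 0.954449) = 7.99·11.945787 = 95.446839 m
RSL: p² = d² − 2 + 2cos(α−β) − 2d(sin α + sin β) = 28.193771; p = √p² = 5.309781; φ = atan2(cos α + cos β, d − sin α − sin β) − atan2(2, p) = -0.198154 rad; t = (α − φ) mod 2π = 1.566380 rad, q = (β − φ) mod 2π = 5.706301 rad → L = 7.99·(1.566380 + 5.309781 + 5.706301) = 7.99·12.582462 = 100.533870 m
RLR: c = (6 − d² + 2cos(α−β) + 2d(sin α − sin β))/8 = -1.238038, |c| > 1 → infeasible
LRL: c = (6 − d² + 2cos(α−β) − 2d(sin α − sin β))/8 = -6.174670, |c| > 1 → infeasible
Shortest: RSR with L = 50.933152 m ≈ 50.9332 m

50.9332 m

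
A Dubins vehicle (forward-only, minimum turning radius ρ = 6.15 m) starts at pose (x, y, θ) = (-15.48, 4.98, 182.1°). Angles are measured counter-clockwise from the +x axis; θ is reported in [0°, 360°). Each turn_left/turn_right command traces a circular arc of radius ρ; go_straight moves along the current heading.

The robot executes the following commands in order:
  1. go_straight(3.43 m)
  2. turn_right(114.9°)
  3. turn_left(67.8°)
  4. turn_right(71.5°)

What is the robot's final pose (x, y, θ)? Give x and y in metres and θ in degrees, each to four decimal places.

set_pose: (x, y, θ) = (-15.4800, 4.9800, 182.1000°), ρ = 6.15
go_straight(3.43): x += 3.43·cos θ, y += 3.43·sin θ → (-18.9077, 4.8543, 182.1000°)
turn_right(114.9°): centre at ρ to the right, rotate −114.9° → (-24.8025, 13.3834, 67.2000°)
turn_left(67.8°): centre at ρ to the left, rotate +67.8° → (-26.1233, 20.1153, 135.0000°)
turn_right(71.5°): centre at ρ to the right, rotate −71.5° → (-27.2784, 27.2082, 63.5000°)

(-27.2784, 27.2082, 63.5000°)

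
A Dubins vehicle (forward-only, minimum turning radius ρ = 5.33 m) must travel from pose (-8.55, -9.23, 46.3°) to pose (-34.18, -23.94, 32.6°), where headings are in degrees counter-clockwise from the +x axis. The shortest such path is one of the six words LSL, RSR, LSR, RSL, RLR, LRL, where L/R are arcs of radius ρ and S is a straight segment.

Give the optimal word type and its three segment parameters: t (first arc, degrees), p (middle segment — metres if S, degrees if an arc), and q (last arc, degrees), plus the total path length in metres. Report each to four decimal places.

Let ψ = atan2(Δy, Δx) = atan2(-14.71, -25.63) = -150.1469° be the start→goal bearing.
Normalize: d = |goal − start| / ρ = 29.551328/5.33 = 5.544339, α = (θ_start − ψ) mod 360° = 196.4469° = 3.428645 rad, β = (θ_goal − ψ) mod 360° = 182.7469° = 3.189535 rad.
Common terms: sin α = -0.283127, cos α = -0.959083, sin β = -0.047924, cos β = -0.998851, cos(α−β) = 0.971549, d² = 30.739698. Work in radians in the unit-radius frame; every candidate has L = ρ·(t + p + q).
LSL: p² = 2 + d² − 2cos(α−β) + 2d(sin α − sin β) = 28.188514; p = √p² = 5.309286; φ = atan2(cos β − cos α, d + sin α − sin β) = -0.007490 rad; t = (φ − α) mod 2π = 2.847050 rad, q = (β − φ) mod 2π = 3.197026 rad → L = 5.33·(2.847050 + 5.309286 + 3.197026) = 5.33·11.353361 = 60.513413 m
RSR: p² = 2 + d² − 2cos(α−β) + 2d(sin β − sin α) = 33.404685; p = √p² = 5.779679; φ = atan2(cos α − cos β, d − sin α + sin β) = 0.006881 rad; t = (α − φ) mod 2π = 3.421764 rad, q = (φ − β) mod 2π = 3.100531 rad → L = 5.33·(3.421764 + 5.779679 + 3.100531) = 5.33·12.301974 = 65.569522 m
LSR: p² = d² − 2 + 2cos(α−β) + 2d(sin α + sin β) = 27.011881; p = √p² = 5.197296; φ = atan2(−cos α − cos β, d + sin α + sin β) − atan2(−2, p) = 0.726615 rad; t = (φ − α) mod 2π = 3.581155 rad, q = (φ − β) mod 2π = 3.820265 rad → L = 5.33·(3.581155 + 5.197296 + 3.820265) = 5.33·12.598716 = 67.151154 m
RSL: p² = d² − 2 + 2cos(α−β) − 2d(sin α + sin β) = 34.353711; p = √p² = 5.861204; φ = atan2(cos α + cos β, d − sin α − sin β) − atan2(2, p) = -0.650507 rad; t = (α − φ) mod 2π = 4.079152 rad, q = (β − φ) mod 2π = 3.840042 rad → L = 5.33·(4.079152 + 5.861204 + 3.840042) = 5.33·13.780399 = 73.449524 m
RLR: c = (6 − d² + 2cos(α−β) + 2d(sin α − sin β))/8 = -3.175586, |c| > 1 → infeasible
LRL: c = (6 − d² + 2cos(α−β) − 2d(sin α − sin β))/8 = -2.523564, |c| > 1 → infeasible
Shortest: LSL with L = 60.513413 m ≈ 60.5134 m
Convert LSL to answer units (arcs ×180/π): t = 2.847050·180/π = 163.1239°, p = ρ·p = 5.33·5.309286 = 28.2985 m, q = 3.197026·180/π = 183.1761°, L = 60.5134 m.

LSL: t = 163.1239°, p = 28.2985 m, q = 183.1761°, L = 60.5134 m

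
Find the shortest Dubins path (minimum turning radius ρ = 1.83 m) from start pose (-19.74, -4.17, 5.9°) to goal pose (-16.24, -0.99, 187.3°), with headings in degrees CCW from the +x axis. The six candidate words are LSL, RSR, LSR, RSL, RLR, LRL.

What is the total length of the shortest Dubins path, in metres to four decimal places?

Let ψ = atan2(Δy, Δx) = atan2(3.18, 3.50) = 42.2574° be the start→goal bearing.
Normalize: d = |goal − start| / ρ = 4.728890/1.83 = 2.584093, α = (θ_start − ψ) mod 360° = 323.6426° = 5.648629 rad, β = (θ_goal − ψ) mod 360° = 145.0426° = 2.531471 rad.
Common terms: sin α = -0.592820, cos α = 0.805335, sin β = 0.572967, cos β = -0.819578, cos(α−β) = -0.999701, d² = 6.677536. Work in radians in the unit-radius frame; every candidate has L = ρ·(t + p + q).
LSL: p² = 2 + d² − 2cos(α−β) + 2d(sin α − sin β) = 4.651934; p = √p² = 2.156834; φ = atan2(cos β − cos α, d + sin α − sin β) = -0.853185 rad; t = (φ − α) mod 2π = 6.064556 rad, q = (β − φ) mod 2π = 3.384656 rad → L = 1.83·(6.064556 + 2.156834 + 3.384656) = 1.83·11.606047 = 21.239066 m
RSR: p² = 2 + d² − 2cos(α−β) + 2d(sin β − sin α) = 16.701944; p = √p² = 4.086801; φ = atan2(cos α − cos β, d − sin α + sin β) = 0.408900 rad; t = (α − φ) mod 2π = 5.239729 rad, q = (φ − β) mod 2π = 4.160614 rad → L = 1.83·(5.239729 + 4.086801 + 4.160614) = 1.83·13.487144 = 24.681474 m
LSR: p² = d² − 2 + 2cos(α−β) + 2d(sin α + sin β) = 2.575529; p = √p² = 1.604845; φ = atan2(−cos α − cos β, d + sin α + sin β) − atan2(−2, p) = 0.900134 rad; t = (φ − α) mod 2π = 1.534691 rad, q = (φ − β) mod 2π = 4.651849 rad → L = 1.83·(1.534691 + 1.604845 + 4.651849) = 1.83·7.791385 = 14.258234 m
RSL: p² = d² − 2 + 2cos(α−β) − 2d(sin α + sin β) = 2.780737; p = √p² = 1.667554; φ = atan2(cos α + cos β, d − sin α − sin β) − atan2(2, p) = -0.881266 rad; t = (α − φ) mod 2π = 0.246710 rad, q = (β − φ) mod 2π = 3.412737 rad → L = 1.83·(0.246710 + 1.667554 + 3.412737) = 1.83·5.327001 = 9.748413 m
RLR: c = (6 − d² + 2cos(α−β) + 2d(sin α − sin β))/8 = -1.087743, |c| > 1 → infeasible
LRL: c = (6 − d² + 2cos(α−β) − 2d(sin α − sin β))/8 = 0.418508; p = 2π − arccos c = 5.144191 rad; φ = atan2(cos β − cos α, d + sin α − sin β) = -0.853185 rad; t = (φ − α + p/2) mod 2π = 2.353466 rad, q = (β − α − t + p) mod 2π = 5.956752 rad → L = 1.83·(2.353466 + 5.144191 + 5.956752) = 1.83·13.454410 = 24.621569 m
Shortest: RSL with L = 9.748413 m ≈ 9.7484 m

9.7484 m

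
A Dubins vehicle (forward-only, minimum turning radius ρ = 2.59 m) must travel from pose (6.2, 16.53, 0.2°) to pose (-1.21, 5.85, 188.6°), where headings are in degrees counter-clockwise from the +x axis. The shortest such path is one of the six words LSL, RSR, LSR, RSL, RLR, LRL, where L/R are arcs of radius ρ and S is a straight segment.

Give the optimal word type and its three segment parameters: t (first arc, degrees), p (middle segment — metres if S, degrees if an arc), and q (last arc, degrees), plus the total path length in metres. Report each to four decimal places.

Let ψ = atan2(Δy, Δx) = atan2(-10.68, -7.41) = -124.7537° be the start→goal bearing.
Normalize: d = |goal − start| / ρ = 12.998865/2.59 = 5.018867, α = (θ_start − ψ) mod 360° = 124.9537° = 2.180853 rad, β = (θ_goal − ψ) mod 360° = 313.3537° = 5.469054 rad.
Common terms: sin α = 0.819615, cos α = -0.572914, sin β = -0.727130, cos β = 0.686500, cos(α−β) = -0.989272, d² = 25.189025. Work in radians in the unit-radius frame; every candidate has L = ρ·(t + p + q).
LSL: p² = 2 + d² − 2cos(α−β) + 2d(sin α − sin β) = 44.693385; p = √p² = 6.685311; φ = atan2(cos β − cos α, d + sin α − sin β) = 0.189518 rad; t = (φ − α) mod 2π = 4.291850 rad, q = (β − φ) mod 2π = 5.279536 rad → L = 2.59·(4.291850 + 6.685311 + 5.279536) = 2.59·16.256697 = 42.104845 m
RSR: p² = 2 + d² − 2cos(α−β) + 2d(sin β − sin α) = 13.641755; p = √p² = 3.693475; φ = atan2(cos α − cos β, d − sin α + sin β) = -0.347963 rad; t = (α − φ) mod 2π = 2.528816 rad, q = (φ − β) mod 2π = 0.466169 rad → L = 2.59·(2.528816 + 3.693475 + 0.466169) = 2.59·6.688460 = 17.323110 m
LSR: p² = d² − 2 + 2cos(α−β) + 2d(sin α + sin β) = 22.138826; p = √p² = 4.705191; φ = atan2(−cos α − cos β, d + sin α + sin β) − atan2(−2, p) = 0.379705 rad; t = (φ − α) mod 2π = 4.482037 rad, q = (φ − β) mod 2π = 1.193836 rad → L = 2.59·(4.482037 + 4.705191 + 1.193836) = 2.59·10.381065 = 26.886958 m
RSL: p² = d² − 2 + 2cos(α−β) − 2d(sin α + sin β) = 20.282135; p = √p² = 4.503569; φ = atan2(cos α + cos β, d − sin α − sin β) − atan2(2, p) = -0.394878 rad; t = (α − φ) mod 2π = 2.575731 rad, q = (β − φ) mod 2π = 5.863931 rad → L = 2.59·(2.575731 + 4.503569 + 5.863931) = 2.59·12.943231 = 33.522969 m
RLR: c = (6 − d² + 2cos(α−β) + 2d(sin α − sin β))/8 = -0.705219; p = 2π − arccos c = 3.929656 rad; φ = atan2(cos α − cos β, d − sin α + sin β) = -0.347963 rad; t = (α − φ + p/2) mod 2π = 4.493645 rad, q = (α − β − t + p) mod 2π = 2.430997 rad → L = 2.59·(4.493645 + 3.929656 + 2.430997) = 2.59·10.854298 = 28.112632 m
LRL: c = (6 − d² + 2cos(α−β) − 2d(sin α − sin β))/8 = -4.586673, |c| > 1 → infeasible
Shortest: RSR with L = 17.323110 m ≈ 17.3231 m
Convert RSR to answer units (arcs ×180/π): t = 2.528816·180/π = 144.8905°, p = ρ·p = 2.59·3.693475 = 9.5661 m, q = 0.466169·180/π = 26.7095°, L = 17.3231 m.

RSR: t = 144.8905°, p = 9.5661 m, q = 26.7095°, L = 17.3231 m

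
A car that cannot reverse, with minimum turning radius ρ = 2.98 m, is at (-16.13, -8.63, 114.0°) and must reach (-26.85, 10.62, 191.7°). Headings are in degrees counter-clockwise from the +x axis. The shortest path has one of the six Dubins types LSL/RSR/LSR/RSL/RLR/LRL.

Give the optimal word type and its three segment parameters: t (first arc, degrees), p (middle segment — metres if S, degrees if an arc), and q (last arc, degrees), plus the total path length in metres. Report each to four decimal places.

Let ψ = atan2(Δy, Δx) = atan2(19.25, -10.72) = 119.1127° be the start→goal bearing.
Normalize: d = |goal − start| / ρ = 22.033631/2.98 = 7.393836, α = (θ_start − ψ) mod 360° = 354.8873° = 6.193952 rad, β = (θ_goal − ψ) mod 360° = 72.5873° = 1.266887 rad.
Common terms: sin α = -0.089115, cos α = 0.996021, sin β = 0.954174, cos β = 0.299252, cos(α−β) = 0.213030, d² = 54.668810. Work in radians in the unit-radius frame; every candidate has L = ρ·(t + p + q).
LSL: p² = 2 + d² − 2cos(α−β) + 2d(sin α − sin β) = 40.814933; p = √p² = 6.388657; φ = atan2(cos β − cos α, d + sin α − sin β) = -0.109281 rad; t = (φ − α) mod 2π = 6.263138 rad, q = (β − φ) mod 2π = 1.376168 rad → L = 2.98·(6.263138 + 6.388657 + 1.376168) = 2.98·14.027963 = 41.803329 m
RSR: p² = 2 + d² − 2cos(α−β) + 2d(sin β − sin α) = 71.670565; p = √p² = 8.465847; φ = atan2(cos α − cos β, d − sin α + sin β) = 0.082397 rad; t = (α − φ) mod 2π = 6.111555 rad, q = (φ − β) mod 2π = 5.098695 rad → L = 2.98·(6.111555 + 8.465847 + 5.098695) = 2.98·19.676097 = 58.634768 m
LSR: p² = d² − 2 + 2cos(α−β) + 2d(sin α + sin β) = 65.887080; p = √p² = 8.117086; φ = atan2(−cos α − cos β, d + sin α + sin β) − atan2(−2, p) = 0.086015 rad; t = (φ − α) mod 2π = 0.175249 rad, q = (φ − β) mod 2π = 5.102313 rad → L = 2.98·(0.175249 + 8.117086 + 5.102313) = 2.98·13.394647 = 39.916049 m
RSL: p² = d² − 2 + 2cos(α−β) − 2d(sin α + sin β) = 40.302661; p = √p² = 6.348438; φ = atan2(cos α + cos β, d − sin α − sin β) − atan2(2, p) = -0.109344 rad; t = (α − φ) mod 2π = 0.020111 rad, q = (β − φ) mod 2π = 1.376232 rad → L = 2.98·(0.020111 + 6.348438 + 1.376232) = 2.98·7.744780 = 23.079445 m
RLR: c = (6 − d² + 2cos(α−β) + 2d(sin α − sin β))/8 = -7.958821, |c| > 1 → infeasible
LRL: c = (6 − d² + 2cos(α−β) − 2d(sin α − sin β))/8 = -4.101867, |c| > 1 → infeasible
Shortest: RSL with L = 23.079445 m ≈ 23.0794 m
Convert RSL to answer units (arcs ×180/π): t = 0.020111·180/π = 1.1523°, p = ρ·p = 2.98·6.348438 = 18.9183 m, q = 1.376232·180/π = 78.8523°, L = 23.0794 m.

RSL: t = 1.1523°, p = 18.9183 m, q = 78.8523°, L = 23.0794 m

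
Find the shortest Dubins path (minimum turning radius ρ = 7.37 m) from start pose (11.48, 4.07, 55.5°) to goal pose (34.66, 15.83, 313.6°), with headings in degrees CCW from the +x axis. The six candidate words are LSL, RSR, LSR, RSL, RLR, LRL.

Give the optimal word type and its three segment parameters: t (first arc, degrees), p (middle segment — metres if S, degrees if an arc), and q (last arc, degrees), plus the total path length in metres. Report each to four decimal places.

Let ψ = atan2(Δy, Δx) = atan2(11.76, 23.18) = 26.9002° be the start→goal bearing.
Normalize: d = |goal − start| / ρ = 25.992499/7.37 = 3.526798, α = (θ_start − ψ) mod 360° = 28.5998° = 0.499160 rad, β = (θ_goal − ψ) mod 360° = 286.6998° = 5.003855 rad.
Common terms: sin α = 0.478688, cos α = 0.877985, sin β = -0.957824, cos β = 0.287357, cos(α−β) = -0.206204, d² = 12.438302. Work in radians in the unit-radius frame; every candidate has L = ρ·(t + p + q).
LSL: p² = 2 + d² − 2cos(α−β) + 2d(sin α − sin β) = 24.983285; p = √p² = 4.998328; φ = atan2(cos β − cos α, d + sin α − sin β) = -0.118442 rad; t = (φ − α) mod 2π = 5.665583 rad, q = (β − φ) mod 2π = 5.122297 rad → L = 7.37·(5.665583 + 4.998328 + 5.122297) = 7.37·15.786208 = 116.344355 m
RSR: p² = 2 + d² − 2cos(α−β) + 2d(sin β − sin α) = 4.718136; p = √p² = 2.172127; φ = atan2(cos α − cos β, d − sin α + sin β) = 0.275380 rad; t = (α − φ) mod 2π = 0.223781 rad, q = (φ − β) mod 2π = 1.554710 rad → L = 7.37·(0.223781 + 2.172127 + 1.554710) = 7.37·3.950618 = 29.116051 m
LSR: p² = d² − 2 + 2cos(α−β) + 2d(sin α + sin β) = 6.646268; p = √p² = 2.578036; φ = atan2(−cos α − cos β, d + sin α + sin β) − atan2(−2, p) = 0.294582 rad; t = (φ − α) mod 2π = 6.078607 rad, q = (φ − β) mod 2π = 1.573912 rad → L = 7.37·(6.078607 + 2.578036 + 1.573912) = 7.37·10.230554 = 75.399185 m
RSL: p² = d² − 2 + 2cos(α−β) − 2d(sin α + sin β) = 13.405520; p = √p² = 3.661355; φ = atan2(cos α + cos β, d − sin α − sin β) − atan2(2, p) = -0.216865 rad; t = (α − φ) mod 2π = 0.716026 rad, q = (β − φ) mod 2π = 5.220720 rad → L = 7.37·(0.716026 + 3.661355 + 5.220720) = 7.37·9.598101 = 70.738003 m
RLR: c = (6 − d² + 2cos(α−β) + 2d(sin α − sin β))/8 = 0.410233; p = 2π − arccos c = 5.135099 rad; φ = atan2(cos α − cos β, d − sin α + sin β) = 0.275380 rad; t = (α − φ + p/2) mod 2π = 2.791330 rad, q = (α − β − t + p) mod 2π = 4.122259 rad → L = 7.37·(2.791330 + 5.135099 + 4.122259) = 7.37·12.048688 = 88.798828 m
LRL: c = (6 − d² + 2cos(α−β) − 2d(sin α − sin β))/8 = -2.122911, |c| > 1 → infeasible
Shortest: RSR with L = 29.116051 m ≈ 29.1161 m
Convert RSR to answer units (arcs ×180/π): t = 0.223781·180/π = 12.8217°, p = ρ·p = 7.37·2.172127 = 16.0086 m, q = 1.554710·180/π = 89.0783°, L = 29.1161 m.

RSR: t = 12.8217°, p = 16.0086 m, q = 89.0783°, L = 29.1161 m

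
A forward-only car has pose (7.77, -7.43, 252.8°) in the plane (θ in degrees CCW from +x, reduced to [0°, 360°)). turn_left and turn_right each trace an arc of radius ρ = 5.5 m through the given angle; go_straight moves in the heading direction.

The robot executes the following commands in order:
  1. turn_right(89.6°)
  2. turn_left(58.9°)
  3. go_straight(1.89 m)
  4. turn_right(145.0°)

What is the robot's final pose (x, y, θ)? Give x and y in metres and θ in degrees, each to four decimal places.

set_pose: (x, y, θ) = (7.7700, -7.4300, 252.8000°), ρ = 5.5
turn_right(89.6°): centre at ρ to the right, rotate −89.6° → (0.9263, -11.0689, 163.2000°)
turn_left(58.9°): centre at ρ to the left, rotate +58.9° → (-4.3507, -12.2533, 222.1000°)
go_straight(1.89): x += 1.89·cos θ, y += 1.89·sin θ → (-5.7531, -13.5204, 222.1000°)
turn_right(145.0°): centre at ρ to the right, rotate −145.0° → (-14.8016, -8.2116, 77.1000°)

(-14.8016, -8.2116, 77.1000°)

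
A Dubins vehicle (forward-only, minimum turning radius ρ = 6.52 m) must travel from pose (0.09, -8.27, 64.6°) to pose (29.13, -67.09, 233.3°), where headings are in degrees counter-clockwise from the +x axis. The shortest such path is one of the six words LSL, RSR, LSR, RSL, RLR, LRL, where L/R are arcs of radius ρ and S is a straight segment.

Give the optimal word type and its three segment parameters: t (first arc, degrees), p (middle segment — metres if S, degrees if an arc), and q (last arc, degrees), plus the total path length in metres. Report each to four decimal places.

Let ψ = atan2(Δy, Δx) = atan2(-58.82, 29.04) = -63.7240° be the start→goal bearing.
Normalize: d = |goal − start| / ρ = 65.598125/6.52 = 10.061062, α = (θ_start − ψ) mod 360° = 128.3240° = 2.239676 rad, β = (θ_goal − ψ) mod 360° = 297.0240° = 5.184047 rad.
Common terms: sin α = 0.784517, cos α = -0.620108, sin β = -0.890816, cos β = 0.454364, cos(α−β) = -0.980615, d² = 101.224971. Work in radians in the unit-radius frame; every candidate has L = ρ·(t + p + q).
LSL: p² = 2 + d² − 2cos(α−β) + 2d(sin α − sin β) = 138.897457; p = √p² = 11.785477; φ = atan2(cos β − cos α, d + sin α − sin β) = 0.091296 rad; t = (φ − α) mod 2π = 4.134805 rad, q = (β − φ) mod 2π = 5.092751 rad → L = 6.52·(4.134805 + 11.785477 + 5.092751) = 6.52·21.013032 = 137.004970 m
RSR: p² = 2 + d² − 2cos(α−β) + 2d(sin β − sin α) = 71.474943; p = √p² = 8.454285; φ = atan2(cos α − cos β, d − sin α + sin β) = -0.127437 rad; t = (α − φ) mod 2π = 2.367113 rad, q = (φ − β) mod 2π = 0.971702 rad → L = 6.52·(2.367113 + 8.454285 + 0.971702) = 6.52·11.793100 = 76.891014 m
LSR: p² = d² − 2 + 2cos(α−β) + 2d(sin α + sin β) = 95.124768; p = √p² = 9.753193; φ = atan2(−cos α − cos β, d + sin α + sin β) − atan2(−2, p) = 0.218905 rad; t = (φ − α) mod 2π = 4.262414 rad, q = (φ − β) mod 2π = 1.318044 rad → L = 6.52·(4.262414 + 9.753193 + 1.318044) = 6.52·15.333651 = 99.975404 m
RSL: p² = d² − 2 + 2cos(α−β) − 2d(sin α + sin β) = 99.402715; p = √p² = 9.970091; φ = atan2(cos α + cos β, d − sin α − sin β) − atan2(2, p) = -0.214273 rad; t = (α − φ) mod 2π = 2.453949 rad, q = (β − φ) mod 2π = 5.398319 rad → L = 6.52·(2.453949 + 9.970091 + 5.398319) = 6.52·17.822359 = 116.201782 m
RLR: c = (6 − d² + 2cos(α−β) + 2d(sin α − sin β))/8 = -7.934368, |c| > 1 → infeasible
LRL: c = (6 − d² + 2cos(α−β) − 2d(sin α − sin β))/8 = -16.362182, |c| > 1 → infeasible
Shortest: RSR with L = 76.891014 m ≈ 76.8910 m
Convert RSR to answer units (arcs ×180/π): t = 2.367113·180/π = 135.6256°, p = ρ·p = 6.52·8.454285 = 55.1219 m, q = 0.971702·180/π = 55.6744°, L = 76.8910 m.

RSR: t = 135.6256°, p = 55.1219 m, q = 55.6744°, L = 76.8910 m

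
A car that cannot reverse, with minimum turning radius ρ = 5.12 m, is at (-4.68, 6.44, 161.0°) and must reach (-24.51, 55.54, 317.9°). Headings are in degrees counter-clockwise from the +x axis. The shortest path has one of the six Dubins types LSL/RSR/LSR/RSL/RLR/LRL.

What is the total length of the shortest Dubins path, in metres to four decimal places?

65.6728 m

Let ψ = atan2(Δy, Δx) = atan2(49.10, -19.83) = 111.9923° be the start→goal bearing.
Normalize: d = |goal − start| / ρ = 52.953176/5.12 = 10.342417, α = (θ_start − ψ) mod 360° = 49.0077° = 0.855346 rad, β = (θ_goal − ψ) mod 360° = 205.9077° = 3.593768 rad.
Common terms: sin α = 0.754798, cos α = 0.655957, sin β = -0.436923, cos β = -0.899499, cos(α−β) = -0.919821, d² = 106.965595. Work in radians in the unit-radius frame; every candidate has L = ρ·(t + p + q).
LSL: p² = 2 + d² − 2cos(α−β) + 2d(sin α − sin β) = 135.455785; p = √p² = 11.638547; φ = atan2(cos β − cos α, d + sin α − sin β) = -0.134048 rad; t = (φ − α) mod 2π = 5.293791 rad, q = (β − φ) mod 2π = 3.727816 rad → L = 5.12·(5.293791 + 11.638547 + 3.727816) = 5.12·20.660154 = 105.779990 m
RSR: p² = 2 + d² − 2cos(α−β) + 2d(sin β − sin α) = 86.154692; p = √p² = 9.281955; φ = atan2(cos α − cos β, d − sin α + sin β) = 0.168373 rad; t = (α − φ) mod 2π = 0.686973 rad, q = (φ − β) mod 2π = 2.857791 rad → L = 5.12·(0.686973 + 9.281955 + 2.857791) = 5.12·12.826719 = 65.672801 m
LSR: p² = d² − 2 + 2cos(α−β) + 2d(sin α + sin β) = 109.701144; p = √p² = 10.473831; φ = atan2(−cos α − cos β, d + sin α + sin β) − atan2(−2, p) = 0.211522 rad; t = (φ − α) mod 2π = 5.639362 rad, q = (φ − β) mod 2π = 2.900940 rad → L = 5.12·(5.639362 + 10.473831 + 2.900940) = 5.12·19.014133 = 97.352363 m
RSL: p² = d² − 2 + 2cos(α−β) − 2d(sin α + sin β) = 96.550760; p = √p² = 9.826025; φ = atan2(cos α + cos β, d − sin α − sin β) − atan2(2, p) = -0.225088 rad; t = (α − φ) mod 2π = 1.080434 rad, q = (β − φ) mod 2π = 3.818855 rad → L = 5.12·(1.080434 + 9.826025 + 3.818855) = 5.12·14.725314 = 75.393607 m
RLR: c = (6 − d² + 2cos(α−β) + 2d(sin α − sin β))/8 = -9.769336, |c| > 1 → infeasible
LRL: c = (6 − d² + 2cos(α−β) − 2d(sin α − sin β))/8 = -15.931973, |c| > 1 → infeasible
Shortest: RSR with L = 65.672801 m ≈ 65.6728 m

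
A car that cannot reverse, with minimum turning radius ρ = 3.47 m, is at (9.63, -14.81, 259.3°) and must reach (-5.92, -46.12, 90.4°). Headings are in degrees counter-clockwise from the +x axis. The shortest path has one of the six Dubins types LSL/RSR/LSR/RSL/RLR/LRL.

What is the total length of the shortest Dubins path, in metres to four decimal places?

Let ψ = atan2(Δy, Δx) = atan2(-31.31, -15.55) = -116.4111° be the start→goal bearing.
Normalize: d = |goal − start| / ρ = 34.958813/3.47 = 10.074586, α = (θ_start − ψ) mod 360° = 15.7111° = 0.274211 rad, β = (θ_goal − ψ) mod 360° = 206.8111° = 3.609535 rad.
Common terms: sin α = 0.270787, cos α = 0.962639, sin β = -0.451051, cos β = -0.892498, cos(α−β) = -0.981293, d² = 101.497280. Work in radians in the unit-radius frame; every candidate has L = ρ·(t + p + q).
LSL: p² = 2 + d² − 2cos(α−β) + 2d(sin α − sin β) = 120.004310; p = √p² = 10.954648; φ = atan2(cos β − cos α, d + sin α − sin β) = -0.170167 rad; t = (φ − α) mod 2π = 5.838807 rad, q = (β − φ) mod 2π = 3.779702 rad → L = 3.47·(5.838807 + 10.954648 + 3.779702) = 3.47·20.573157 = 71.388856 m
RSR: p² = 2 + d² − 2cos(α−β) + 2d(sin β − sin α) = 90.915421; p = √p² = 9.534958; φ = atan2(cos α − cos β, d − sin α + sin β) = 0.195811 rad; t = (α − φ) mod 2π = 0.078400 rad, q = (φ − β) mod 2π = 2.869461 rad → L = 3.47·(0.078400 + 9.534958 + 2.869461) = 3.47·12.482819 = 43.315382 m
LSR: p² = d² − 2 + 2cos(α−β) + 2d(sin α + sin β) = 93.902535; p = √p² = 9.690332; φ = atan2(−cos α − cos β, d + sin α + sin β) − atan2(−2, p) = 0.196445 rad; t = (φ − α) mod 2π = 6.205419 rad, q = (φ − β) mod 2π = 2.870095 rad → L = 3.47·(6.205419 + 9.690332 + 2.870095) = 3.47·18.765846 = 65.117484 m
RSL: p² = d² − 2 + 2cos(α−β) − 2d(sin α + sin β) = 101.166854; p = √p² = 10.058174; φ = atan2(cos α + cos β, d − sin α − sin β) − atan2(2, p) = -0.189443 rad; t = (α − φ) mod 2π = 0.463654 rad, q = (β − φ) mod 2π = 3.798979 rad → L = 3.47·(0.463654 + 10.058174 + 3.798979) = 3.47·14.320806 = 49.693198 m
RLR: c = (6 − d² + 2cos(α−β) + 2d(sin α − sin β))/8 = -10.364428, |c| > 1 → infeasible
LRL: c = (6 − d² + 2cos(α−β) − 2d(sin α − sin β))/8 = -14.000539, |c| > 1 → infeasible
Shortest: RSR with L = 43.315382 m ≈ 43.3154 m

43.3154 m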